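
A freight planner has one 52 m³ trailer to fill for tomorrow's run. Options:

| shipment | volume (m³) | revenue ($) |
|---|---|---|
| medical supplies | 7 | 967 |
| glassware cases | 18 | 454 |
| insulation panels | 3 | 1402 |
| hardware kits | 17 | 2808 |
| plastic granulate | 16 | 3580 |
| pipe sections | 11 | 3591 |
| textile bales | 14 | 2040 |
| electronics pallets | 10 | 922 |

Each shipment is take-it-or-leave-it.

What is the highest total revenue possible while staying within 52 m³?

The ratio heuristic lands on insulation panels + hardware kits + plastic granulate + pipe sections (11381) but leaves 5 m³ idle.
Dropping hardware kits frees 17 m³; slotting in medical supplies + textile bales (21 m³) lifts the total to 11580 at 51 m³.
An exhaustive check of the 256 subsets confirms 11580.

11580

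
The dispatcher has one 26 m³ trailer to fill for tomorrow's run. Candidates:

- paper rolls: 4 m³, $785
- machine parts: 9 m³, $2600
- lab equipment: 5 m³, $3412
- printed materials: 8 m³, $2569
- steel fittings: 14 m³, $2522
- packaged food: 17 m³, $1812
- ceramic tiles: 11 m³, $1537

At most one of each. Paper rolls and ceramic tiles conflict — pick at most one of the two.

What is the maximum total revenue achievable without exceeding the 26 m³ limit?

By revenue per m³: lab equipment 682.40, printed materials 321.12, machine parts 288.89 lead.
Taking paper rolls + machine parts + lab equipment + printed materials: 26 m³ used, 9366 in revenue.
That's the maximum — no feasible swap from here does better than 9366.

9366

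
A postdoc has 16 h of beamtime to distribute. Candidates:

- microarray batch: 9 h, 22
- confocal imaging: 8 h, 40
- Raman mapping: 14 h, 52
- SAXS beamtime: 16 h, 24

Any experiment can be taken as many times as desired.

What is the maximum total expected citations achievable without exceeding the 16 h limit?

80

Ranking by ratio (expected citations/h): confocal imaging 5.00, Raman mapping 3.71, microarray batch 2.44.
2×confocal imaging uses 16 of the 16 h and totals 80.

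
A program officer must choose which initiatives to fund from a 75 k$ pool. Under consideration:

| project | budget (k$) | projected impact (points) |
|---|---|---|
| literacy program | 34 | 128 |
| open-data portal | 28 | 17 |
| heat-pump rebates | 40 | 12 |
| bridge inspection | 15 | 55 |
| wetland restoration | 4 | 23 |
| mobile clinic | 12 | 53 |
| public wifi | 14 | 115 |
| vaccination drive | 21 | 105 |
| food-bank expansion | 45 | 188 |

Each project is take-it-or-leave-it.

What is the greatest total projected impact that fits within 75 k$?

379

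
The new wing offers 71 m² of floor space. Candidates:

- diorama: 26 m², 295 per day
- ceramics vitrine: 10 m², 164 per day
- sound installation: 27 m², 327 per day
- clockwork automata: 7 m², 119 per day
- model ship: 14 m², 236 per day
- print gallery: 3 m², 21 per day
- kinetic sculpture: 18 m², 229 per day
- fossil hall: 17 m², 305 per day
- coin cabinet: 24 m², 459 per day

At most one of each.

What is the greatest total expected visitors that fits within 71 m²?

1185

Greedy by ratio would take clockwork automata + model ship + print gallery + fossil hall + coin cabinet: 65 m² used, total 1140.
Replace clockwork automata with ceramics vitrine: the trade gains 45 net, giving 1185 at 68 m².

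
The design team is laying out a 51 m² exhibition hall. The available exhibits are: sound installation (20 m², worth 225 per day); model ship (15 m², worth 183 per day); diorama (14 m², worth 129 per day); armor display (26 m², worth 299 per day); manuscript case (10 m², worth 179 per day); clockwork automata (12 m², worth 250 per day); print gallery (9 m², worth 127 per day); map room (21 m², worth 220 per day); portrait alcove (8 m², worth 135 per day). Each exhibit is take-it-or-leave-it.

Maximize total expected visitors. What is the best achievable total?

789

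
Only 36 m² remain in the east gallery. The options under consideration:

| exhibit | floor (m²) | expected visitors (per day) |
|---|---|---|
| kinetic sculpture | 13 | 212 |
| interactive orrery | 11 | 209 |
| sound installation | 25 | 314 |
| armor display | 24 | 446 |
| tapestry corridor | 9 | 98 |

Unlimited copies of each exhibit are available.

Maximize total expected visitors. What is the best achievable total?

655

Taking the top-ratio exhibits first gives 3×interactive orrery for 627 (33 m²).
Replace 2×interactive orrery with armor display: the trade gains 28 net, giving 655 at 35 m².
Nothing else within 36 m² beats 655.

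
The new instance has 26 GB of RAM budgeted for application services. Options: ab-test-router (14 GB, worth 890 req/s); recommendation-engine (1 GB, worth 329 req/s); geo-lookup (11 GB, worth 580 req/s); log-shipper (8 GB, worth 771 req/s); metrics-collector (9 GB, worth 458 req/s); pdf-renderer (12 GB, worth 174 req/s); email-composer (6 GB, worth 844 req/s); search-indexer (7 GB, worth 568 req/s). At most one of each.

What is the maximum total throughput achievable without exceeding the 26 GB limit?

2524

Taking the top-ratio services first gives recommendation-engine + log-shipper + email-composer + search-indexer for 2512 (22 GB).
Dropping search-indexer frees 7 GB; slotting in geo-lookup (11 GB) lifts the total to 2524 at 26 GB.
Runner-up recommendation-engine + log-shipper + email-composer + search-indexer tops out at 2512.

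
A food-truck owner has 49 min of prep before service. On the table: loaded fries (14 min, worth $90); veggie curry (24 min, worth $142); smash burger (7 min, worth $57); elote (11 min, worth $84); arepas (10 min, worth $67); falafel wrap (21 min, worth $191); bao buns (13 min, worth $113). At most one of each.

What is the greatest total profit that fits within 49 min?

399

A density-first pass picks smash burger + falafel wrap + bao buns — 361 at 41 min.
Replace bao buns with elote + arepas: the trade gains 38 net, giving 399 at 49 min.
Nothing else within 49 min beats 399.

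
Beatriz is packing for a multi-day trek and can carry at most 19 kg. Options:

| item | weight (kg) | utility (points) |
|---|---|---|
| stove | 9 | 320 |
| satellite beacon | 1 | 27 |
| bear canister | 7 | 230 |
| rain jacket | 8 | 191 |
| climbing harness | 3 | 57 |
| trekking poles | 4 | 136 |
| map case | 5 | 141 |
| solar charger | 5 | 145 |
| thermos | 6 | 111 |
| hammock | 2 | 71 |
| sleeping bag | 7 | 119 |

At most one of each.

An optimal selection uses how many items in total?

4

The maximum utility within 19 kg is 648.
stove + satellite beacon + bear canister + hammock hits 648 at 19 kg.
Every optimal selection uses 4 items.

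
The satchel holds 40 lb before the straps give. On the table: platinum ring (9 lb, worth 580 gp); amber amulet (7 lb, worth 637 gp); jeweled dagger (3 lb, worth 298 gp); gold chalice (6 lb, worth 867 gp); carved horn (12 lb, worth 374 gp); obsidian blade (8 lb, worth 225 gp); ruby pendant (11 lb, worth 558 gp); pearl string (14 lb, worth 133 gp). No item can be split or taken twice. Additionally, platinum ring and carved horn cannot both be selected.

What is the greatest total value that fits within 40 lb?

2940

Best packing: platinum ring + amber amulet + jeweled dagger + gold chalice + ruby pendant — 36 lb, 2940 total.
Next best is amber amulet + jeweled dagger + gold chalice + carved horn + ruby pendant at 2734 (39 lb) — short by 206.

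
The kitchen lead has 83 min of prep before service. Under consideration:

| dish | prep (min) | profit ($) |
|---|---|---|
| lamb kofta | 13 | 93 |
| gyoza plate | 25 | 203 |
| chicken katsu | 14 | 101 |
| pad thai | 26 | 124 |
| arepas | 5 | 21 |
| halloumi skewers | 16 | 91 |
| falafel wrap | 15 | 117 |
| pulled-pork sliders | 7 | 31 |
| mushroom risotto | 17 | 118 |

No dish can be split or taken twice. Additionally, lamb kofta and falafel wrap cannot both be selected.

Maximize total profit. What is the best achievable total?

591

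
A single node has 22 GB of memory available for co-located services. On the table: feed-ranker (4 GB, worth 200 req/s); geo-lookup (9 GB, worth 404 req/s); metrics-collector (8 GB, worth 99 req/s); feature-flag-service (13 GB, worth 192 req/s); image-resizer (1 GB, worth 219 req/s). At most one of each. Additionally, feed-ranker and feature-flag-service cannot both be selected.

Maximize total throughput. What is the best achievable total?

Best packing: feed-ranker + geo-lookup + metrics-collector + image-resizer — 22 GB, 922 total.
An exhaustive check of the 32 subsets confirms 922.

922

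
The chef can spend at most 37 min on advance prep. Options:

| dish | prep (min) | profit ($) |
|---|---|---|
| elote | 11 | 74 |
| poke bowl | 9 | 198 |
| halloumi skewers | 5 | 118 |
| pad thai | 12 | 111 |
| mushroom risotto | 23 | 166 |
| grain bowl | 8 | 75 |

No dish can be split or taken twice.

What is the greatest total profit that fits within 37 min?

Poke bowl + halloumi skewers + pad thai + grain bowl uses 34 of the 37 min and totals 502.
Every other selection either busts 37 min or fails to beat 502.

502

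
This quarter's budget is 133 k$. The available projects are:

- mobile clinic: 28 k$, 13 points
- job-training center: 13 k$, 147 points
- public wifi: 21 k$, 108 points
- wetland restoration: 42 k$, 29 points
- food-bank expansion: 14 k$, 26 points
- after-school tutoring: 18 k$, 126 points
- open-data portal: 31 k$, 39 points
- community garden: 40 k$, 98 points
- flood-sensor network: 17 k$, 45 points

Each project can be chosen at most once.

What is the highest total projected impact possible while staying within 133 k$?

550

Job-training center + public wifi + food-bank expansion + after-school tutoring + community garden + flood-sensor network uses 123 of the 133 k$ and totals 550.
The closest alternative, job-training center + public wifi + after-school tutoring + community garden + flood-sensor network, reaches only 524.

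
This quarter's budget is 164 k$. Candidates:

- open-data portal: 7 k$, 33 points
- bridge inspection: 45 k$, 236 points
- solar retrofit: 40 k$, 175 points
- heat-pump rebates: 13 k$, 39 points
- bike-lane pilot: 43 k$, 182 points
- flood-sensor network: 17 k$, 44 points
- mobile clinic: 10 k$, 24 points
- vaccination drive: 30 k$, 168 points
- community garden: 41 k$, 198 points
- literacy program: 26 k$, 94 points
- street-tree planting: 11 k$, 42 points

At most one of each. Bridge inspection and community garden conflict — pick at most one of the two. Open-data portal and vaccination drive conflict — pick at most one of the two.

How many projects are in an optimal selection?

4

The maximum projected impact within 164 k$ is 761.
One optimal bundle: bridge inspection + solar retrofit + bike-lane pilot + vaccination drive (158 k$).
All optima have 4 projects.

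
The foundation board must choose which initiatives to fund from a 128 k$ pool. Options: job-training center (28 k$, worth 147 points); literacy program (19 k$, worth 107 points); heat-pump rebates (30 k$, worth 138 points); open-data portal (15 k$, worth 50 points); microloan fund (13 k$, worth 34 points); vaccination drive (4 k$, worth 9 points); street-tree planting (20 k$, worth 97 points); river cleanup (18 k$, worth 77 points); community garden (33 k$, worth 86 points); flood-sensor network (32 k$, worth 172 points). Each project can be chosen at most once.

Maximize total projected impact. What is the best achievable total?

641

Taking the top-ratio projects first gives job-training center + literacy program + vaccination drive + street-tree planting + river cleanup + flood-sensor network for 609 (121 k$).
Dropping vaccination drive and street-tree planting frees 24 k$; slotting in heat-pump rebates (30 k$) lifts the total to 641 at 127 k$.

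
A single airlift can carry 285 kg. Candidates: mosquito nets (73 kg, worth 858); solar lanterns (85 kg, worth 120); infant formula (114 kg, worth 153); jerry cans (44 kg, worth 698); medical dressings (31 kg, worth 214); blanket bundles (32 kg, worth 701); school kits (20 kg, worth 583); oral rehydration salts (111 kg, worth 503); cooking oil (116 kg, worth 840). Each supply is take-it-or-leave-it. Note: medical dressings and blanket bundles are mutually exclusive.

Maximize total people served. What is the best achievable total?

Density check — school kits 29.15, blanket bundles 21.91, jerry cans 15.86 are the best per kg.
Taking mosquito nets + jerry cans + blanket bundles + school kits + cooking oil: 285 kg used, 3680 in people served.

3680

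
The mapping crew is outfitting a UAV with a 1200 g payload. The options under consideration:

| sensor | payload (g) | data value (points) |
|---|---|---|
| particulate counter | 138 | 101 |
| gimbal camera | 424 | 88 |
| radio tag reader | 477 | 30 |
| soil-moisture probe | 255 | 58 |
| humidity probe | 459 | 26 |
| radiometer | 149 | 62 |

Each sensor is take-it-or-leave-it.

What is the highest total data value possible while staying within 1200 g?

309

Taking particulate counter + gimbal camera + soil-moisture probe + radiometer: 966 g used, 309 in data value.
Runner-up particulate counter + gimbal camera + radio tag reader + radiometer tops out at 281.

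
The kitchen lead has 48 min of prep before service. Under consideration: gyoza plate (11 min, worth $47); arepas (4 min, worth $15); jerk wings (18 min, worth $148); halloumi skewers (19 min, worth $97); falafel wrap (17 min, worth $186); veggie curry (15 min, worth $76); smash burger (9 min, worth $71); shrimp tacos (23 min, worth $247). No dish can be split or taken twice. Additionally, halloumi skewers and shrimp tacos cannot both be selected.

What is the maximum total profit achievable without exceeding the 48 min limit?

The ratio ordering already packs tightly: arepas + falafel wrap + shrimp tacos, 44 min, 448.

448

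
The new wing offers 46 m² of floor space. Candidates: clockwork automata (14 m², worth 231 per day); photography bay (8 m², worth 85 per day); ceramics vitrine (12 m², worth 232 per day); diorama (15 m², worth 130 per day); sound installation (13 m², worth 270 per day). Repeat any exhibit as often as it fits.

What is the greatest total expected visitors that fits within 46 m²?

Ranking by ratio (expected visitors/m²): sound installation 20.77, ceramics vitrine 19.33, clockwork automata 16.50.
The ratio heuristic lands on 3×sound installation (810) but leaves 7 m² idle.
The 13 m² tied up in sound installation is better spent on photography bay + ceramics vitrine — total rises to 857 (46 m²).

857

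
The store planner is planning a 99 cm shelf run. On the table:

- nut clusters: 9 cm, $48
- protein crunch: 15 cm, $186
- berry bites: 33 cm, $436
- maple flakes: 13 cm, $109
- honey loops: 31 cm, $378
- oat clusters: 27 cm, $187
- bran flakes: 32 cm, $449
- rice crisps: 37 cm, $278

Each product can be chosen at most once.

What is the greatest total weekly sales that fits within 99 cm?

1263

A density-first pass picks protein crunch + berry bites + maple flakes + bran flakes — 1180 at 93 cm.
The 28 cm tied up in protein crunch and maple flakes is better spent on honey loops — total rises to 1263 (96 cm).
Runner-up protein crunch + berry bites + maple flakes + bran flakes tops out at 1180.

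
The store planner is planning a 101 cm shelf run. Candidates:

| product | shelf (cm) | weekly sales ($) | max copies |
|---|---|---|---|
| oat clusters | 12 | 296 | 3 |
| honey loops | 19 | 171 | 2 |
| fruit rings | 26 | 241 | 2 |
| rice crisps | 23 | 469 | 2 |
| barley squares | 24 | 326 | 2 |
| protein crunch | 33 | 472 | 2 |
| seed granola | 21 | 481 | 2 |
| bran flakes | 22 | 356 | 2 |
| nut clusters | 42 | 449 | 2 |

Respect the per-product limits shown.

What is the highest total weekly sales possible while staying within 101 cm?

2319

The ratio ordering already packs tightly: 3×oat clusters + rice crisps + 2×seed granola, 101 cm, 2319.
Nothing else within 101 cm beats 2319.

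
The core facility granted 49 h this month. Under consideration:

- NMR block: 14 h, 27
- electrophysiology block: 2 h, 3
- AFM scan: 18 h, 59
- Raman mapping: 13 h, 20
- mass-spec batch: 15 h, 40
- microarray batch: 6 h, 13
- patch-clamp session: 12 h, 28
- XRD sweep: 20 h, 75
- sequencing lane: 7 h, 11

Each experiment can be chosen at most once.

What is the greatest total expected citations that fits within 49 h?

By expected citations per h: XRD sweep 3.75, AFM scan 3.28, mass-spec batch 2.67 lead.
Electrophysiology block + AFM scan + microarray batch + XRD sweep uses 46 of the 49 h and totals 150.

150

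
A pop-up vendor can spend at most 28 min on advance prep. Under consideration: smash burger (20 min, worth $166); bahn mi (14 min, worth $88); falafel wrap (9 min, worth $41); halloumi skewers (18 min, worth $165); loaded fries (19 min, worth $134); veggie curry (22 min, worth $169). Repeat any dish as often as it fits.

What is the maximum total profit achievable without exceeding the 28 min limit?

206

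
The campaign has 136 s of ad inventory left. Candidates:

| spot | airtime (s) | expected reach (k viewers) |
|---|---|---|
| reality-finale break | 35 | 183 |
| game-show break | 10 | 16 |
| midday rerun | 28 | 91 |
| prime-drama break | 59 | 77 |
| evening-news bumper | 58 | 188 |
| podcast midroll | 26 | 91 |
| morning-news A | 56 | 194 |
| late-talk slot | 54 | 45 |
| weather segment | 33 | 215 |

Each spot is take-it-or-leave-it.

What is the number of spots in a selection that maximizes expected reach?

The maximum expected reach within 136 s is 608.
reality-finale break + game-show break + morning-news A + weather segment hits 608 at 134 s.
All optima have 4 spots.

4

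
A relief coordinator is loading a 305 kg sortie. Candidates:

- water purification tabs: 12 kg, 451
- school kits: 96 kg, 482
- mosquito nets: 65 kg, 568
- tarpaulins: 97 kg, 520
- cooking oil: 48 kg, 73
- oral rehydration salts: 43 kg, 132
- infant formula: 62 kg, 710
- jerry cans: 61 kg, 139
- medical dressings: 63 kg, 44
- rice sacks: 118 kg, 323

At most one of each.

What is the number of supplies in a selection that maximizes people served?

The maximum people served within 305 kg is 2388.
water purification tabs + mosquito nets + tarpaulins + infant formula + jerry cans hits 2388 at 297 kg.
All optima have 5 supplies.

5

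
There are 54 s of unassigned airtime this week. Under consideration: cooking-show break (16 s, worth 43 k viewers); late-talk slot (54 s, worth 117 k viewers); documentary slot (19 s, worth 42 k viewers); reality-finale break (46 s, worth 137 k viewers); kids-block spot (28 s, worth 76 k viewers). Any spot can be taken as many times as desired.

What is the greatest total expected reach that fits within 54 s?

137

Density check — reality-finale break 2.98, kids-block spot 2.71, cooking-show break 2.69, documentary slot 2.21 are the best per s.
Taking reality-finale break: 46 s used, 137 in expected reach.
Nothing else within 54 s beats 137.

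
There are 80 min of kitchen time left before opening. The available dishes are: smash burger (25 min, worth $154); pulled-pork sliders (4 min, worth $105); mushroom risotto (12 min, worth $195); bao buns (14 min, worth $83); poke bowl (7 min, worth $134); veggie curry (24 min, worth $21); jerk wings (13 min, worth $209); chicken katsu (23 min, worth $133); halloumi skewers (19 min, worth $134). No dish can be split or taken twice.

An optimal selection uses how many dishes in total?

6

Optimal total is 931.
One optimal bundle: smash burger + pulled-pork sliders + mushroom risotto + poke bowl + jerk wings + halloumi skewers (80 min).
Any selection reaching 931 contains exactly 6 dishes.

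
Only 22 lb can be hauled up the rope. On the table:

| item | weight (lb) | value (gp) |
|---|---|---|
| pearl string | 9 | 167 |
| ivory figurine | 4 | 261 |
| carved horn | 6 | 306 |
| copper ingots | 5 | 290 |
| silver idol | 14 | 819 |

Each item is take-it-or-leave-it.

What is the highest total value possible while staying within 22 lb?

1125

By value per lb: ivory figurine 65.25, silver idol 58.50, copper ingots 58.00 lead.
Filling by ratio: ivory figurine + silver idol for 1080, with 4 lb left unused.
Replace ivory figurine with carved horn: the trade gains 45 net, giving 1125 at 20 lb.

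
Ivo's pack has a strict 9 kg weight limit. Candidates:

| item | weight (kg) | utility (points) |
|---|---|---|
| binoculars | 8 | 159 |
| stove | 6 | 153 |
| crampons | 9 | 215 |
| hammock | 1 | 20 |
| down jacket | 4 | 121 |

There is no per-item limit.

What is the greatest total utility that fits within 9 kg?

262

Ranking by ratio (utility/kg): down jacket 30.25, stove 25.50, crampons 23.89, hammock 20.00.
Taking hammock + 2×down jacket: 9 kg used, 262 in utility.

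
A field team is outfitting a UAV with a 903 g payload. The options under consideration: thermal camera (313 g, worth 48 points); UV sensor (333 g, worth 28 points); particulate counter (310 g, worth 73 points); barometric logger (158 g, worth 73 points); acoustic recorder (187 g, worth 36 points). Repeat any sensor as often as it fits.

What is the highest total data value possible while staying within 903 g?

365

Taking 5×barometric logger: 790 g used, 365 in data value.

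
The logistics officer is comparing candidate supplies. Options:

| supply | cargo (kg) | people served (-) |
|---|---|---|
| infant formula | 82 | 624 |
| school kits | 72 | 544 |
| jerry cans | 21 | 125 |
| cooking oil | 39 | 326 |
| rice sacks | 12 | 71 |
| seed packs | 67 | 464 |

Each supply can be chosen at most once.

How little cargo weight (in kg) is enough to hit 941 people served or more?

121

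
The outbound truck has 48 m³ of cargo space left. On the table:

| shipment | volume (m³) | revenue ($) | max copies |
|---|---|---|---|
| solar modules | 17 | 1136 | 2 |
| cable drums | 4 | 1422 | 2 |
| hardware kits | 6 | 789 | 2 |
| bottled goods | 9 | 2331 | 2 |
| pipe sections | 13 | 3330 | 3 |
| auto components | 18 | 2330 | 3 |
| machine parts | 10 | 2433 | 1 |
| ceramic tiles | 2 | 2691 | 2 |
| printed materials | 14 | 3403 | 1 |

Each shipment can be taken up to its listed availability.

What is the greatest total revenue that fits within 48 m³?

17319

Density check — ceramic tiles 1345.50, cable drums 355.50, bottled goods 259.00 are the best per m³.
The ratio heuristic lands on 2×cable drums + 2×bottled goods + pipe sections + 2×ceramic tiles (16218) but leaves 5 m³ idle.
Replace 2×bottled goods with pipe sections + machine parts: the trade gains 1101 net, giving 17319 at 48 m³.
Every other selection either busts 48 m³ or exceeds an availability limit or fails to beat 17319.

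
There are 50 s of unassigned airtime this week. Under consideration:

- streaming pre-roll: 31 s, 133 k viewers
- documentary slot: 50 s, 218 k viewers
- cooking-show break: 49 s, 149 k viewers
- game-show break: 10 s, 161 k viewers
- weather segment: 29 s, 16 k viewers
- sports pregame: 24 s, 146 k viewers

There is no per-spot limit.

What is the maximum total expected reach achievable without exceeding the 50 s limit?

805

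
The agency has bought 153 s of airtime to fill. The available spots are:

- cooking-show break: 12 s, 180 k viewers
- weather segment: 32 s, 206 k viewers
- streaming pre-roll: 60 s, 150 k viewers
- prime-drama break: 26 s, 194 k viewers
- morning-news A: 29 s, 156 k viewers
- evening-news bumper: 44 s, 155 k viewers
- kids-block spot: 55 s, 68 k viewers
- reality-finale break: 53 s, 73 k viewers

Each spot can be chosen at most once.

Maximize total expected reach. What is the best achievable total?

Ranking by ratio (expected reach/s): cooking-show break 15.00, prime-drama break 7.46, weather segment 6.44, morning-news A 5.38.
Cooking-show break + weather segment + prime-drama break + morning-news A + evening-news bumper uses 143 of the 153 s and totals 891.
Next best is cooking-show break + weather segment + prime-drama break + morning-news A + reality-finale break at 809 (152 s) — short by 82.

891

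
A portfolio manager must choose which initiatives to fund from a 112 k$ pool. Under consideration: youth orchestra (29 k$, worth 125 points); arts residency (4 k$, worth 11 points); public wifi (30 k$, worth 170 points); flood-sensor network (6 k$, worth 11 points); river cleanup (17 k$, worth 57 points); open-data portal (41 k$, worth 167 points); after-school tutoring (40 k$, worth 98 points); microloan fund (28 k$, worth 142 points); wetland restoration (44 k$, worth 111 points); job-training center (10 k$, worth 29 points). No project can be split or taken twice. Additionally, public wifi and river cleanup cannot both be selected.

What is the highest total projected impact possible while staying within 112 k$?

508

Density check — public wifi 5.67, microloan fund 5.07, youth orchestra 4.31 are the best per k$.
Best packing: public wifi + open-data portal + microloan fund + job-training center — 109 k$, 508 total.
The closest alternative, arts residency + public wifi + flood-sensor network + open-data portal + microloan fund, reaches only 501.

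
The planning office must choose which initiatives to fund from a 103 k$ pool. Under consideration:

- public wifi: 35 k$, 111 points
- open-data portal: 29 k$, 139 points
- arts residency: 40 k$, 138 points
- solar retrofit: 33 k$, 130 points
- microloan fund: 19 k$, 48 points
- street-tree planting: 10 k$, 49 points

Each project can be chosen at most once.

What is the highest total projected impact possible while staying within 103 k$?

By projected impact per k$: street-tree planting 4.90, open-data portal 4.79, solar retrofit 3.94 lead.
Greedy by ratio would take open-data portal + solar retrofit + microloan fund + street-tree planting: 91 k$ used, total 366.
Dropping microloan fund and street-tree planting frees 29 k$; slotting in arts residency (40 k$) lifts the total to 407 at 102 k$.
Runner-up public wifi + open-data portal + solar retrofit tops out at 380.

407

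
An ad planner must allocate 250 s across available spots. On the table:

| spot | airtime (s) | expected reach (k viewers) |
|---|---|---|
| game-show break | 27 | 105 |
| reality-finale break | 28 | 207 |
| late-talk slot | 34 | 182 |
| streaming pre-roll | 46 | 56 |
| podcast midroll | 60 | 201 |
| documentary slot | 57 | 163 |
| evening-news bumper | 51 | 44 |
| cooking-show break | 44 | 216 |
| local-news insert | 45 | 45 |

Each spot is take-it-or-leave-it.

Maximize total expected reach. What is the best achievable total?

1074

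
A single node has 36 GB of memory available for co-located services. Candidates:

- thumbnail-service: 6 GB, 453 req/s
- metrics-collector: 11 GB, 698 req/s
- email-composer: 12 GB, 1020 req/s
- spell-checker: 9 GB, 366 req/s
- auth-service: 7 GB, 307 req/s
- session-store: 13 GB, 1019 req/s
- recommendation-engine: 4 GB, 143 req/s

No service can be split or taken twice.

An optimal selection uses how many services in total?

Optimal total is 2737.
For example metrics-collector + email-composer + session-store achieves it, using 36 GB.
Every optimal selection uses 3 services.

3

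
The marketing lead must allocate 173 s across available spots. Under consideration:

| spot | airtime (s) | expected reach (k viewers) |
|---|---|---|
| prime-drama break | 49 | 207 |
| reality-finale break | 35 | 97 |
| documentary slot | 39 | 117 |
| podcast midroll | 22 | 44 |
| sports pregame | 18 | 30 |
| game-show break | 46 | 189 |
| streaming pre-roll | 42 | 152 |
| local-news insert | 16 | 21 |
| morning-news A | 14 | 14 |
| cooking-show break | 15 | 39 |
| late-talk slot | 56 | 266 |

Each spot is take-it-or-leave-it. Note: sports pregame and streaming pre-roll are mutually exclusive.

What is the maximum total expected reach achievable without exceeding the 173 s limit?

Ranking by ratio (expected reach/s): late-talk slot 4.75, prime-drama break 4.22, game-show break 4.11.
Filling by ratio: prime-drama break + game-show break + cooking-show break + late-talk slot for 701, with 7 s left unused.
Dropping cooking-show break frees 15 s; slotting in podcast midroll (22 s) lifts the total to 706 at 173 s.

706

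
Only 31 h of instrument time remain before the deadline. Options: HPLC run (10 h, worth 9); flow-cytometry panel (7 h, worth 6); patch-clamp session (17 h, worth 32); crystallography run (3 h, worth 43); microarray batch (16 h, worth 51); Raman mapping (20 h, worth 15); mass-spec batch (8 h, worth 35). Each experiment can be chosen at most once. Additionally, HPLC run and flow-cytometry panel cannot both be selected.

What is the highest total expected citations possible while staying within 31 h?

Taking crystallography run + microarray batch + mass-spec batch: 27 h used, 129 in expected citations.

129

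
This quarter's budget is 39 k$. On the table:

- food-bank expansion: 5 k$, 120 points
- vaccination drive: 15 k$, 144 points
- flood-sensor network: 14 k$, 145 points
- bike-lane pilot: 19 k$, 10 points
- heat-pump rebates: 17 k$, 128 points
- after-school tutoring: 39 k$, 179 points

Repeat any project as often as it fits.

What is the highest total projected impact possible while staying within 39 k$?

840

Best packing: 7×food-bank expansion — 35 k$, 840 total.
That's the maximum — no swap from here does better than 840.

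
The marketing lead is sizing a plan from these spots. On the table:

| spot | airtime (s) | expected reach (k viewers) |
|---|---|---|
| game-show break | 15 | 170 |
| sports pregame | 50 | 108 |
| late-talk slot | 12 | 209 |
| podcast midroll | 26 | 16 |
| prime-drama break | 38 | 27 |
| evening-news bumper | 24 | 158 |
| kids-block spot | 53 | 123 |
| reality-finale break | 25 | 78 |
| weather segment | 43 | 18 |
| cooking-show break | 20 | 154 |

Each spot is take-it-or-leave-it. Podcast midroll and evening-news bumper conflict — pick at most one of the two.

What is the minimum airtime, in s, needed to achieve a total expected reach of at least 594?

71

Look for the lowest-airtime combination reaching 594.
game-show break + late-talk slot + evening-news bumper + cooking-show break: 691 expected reach at 71 s.
Below 71 s the best achievable stays under 594.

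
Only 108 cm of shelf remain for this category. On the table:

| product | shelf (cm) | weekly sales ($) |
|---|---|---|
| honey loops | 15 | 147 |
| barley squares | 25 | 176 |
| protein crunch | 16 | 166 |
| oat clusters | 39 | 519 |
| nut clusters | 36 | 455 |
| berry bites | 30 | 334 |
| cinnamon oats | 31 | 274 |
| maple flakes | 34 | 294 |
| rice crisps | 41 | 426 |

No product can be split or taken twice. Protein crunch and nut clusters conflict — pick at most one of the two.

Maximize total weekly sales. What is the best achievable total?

1308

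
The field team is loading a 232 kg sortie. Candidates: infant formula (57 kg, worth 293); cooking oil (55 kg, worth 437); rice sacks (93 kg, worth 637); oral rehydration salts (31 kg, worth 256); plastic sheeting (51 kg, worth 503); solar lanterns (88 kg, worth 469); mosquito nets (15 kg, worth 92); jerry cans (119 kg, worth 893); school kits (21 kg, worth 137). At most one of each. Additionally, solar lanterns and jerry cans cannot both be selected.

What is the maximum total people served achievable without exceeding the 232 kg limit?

1833

Ranking by ratio (people served/kg): plastic sheeting 9.86, oral rehydration salts 8.26, cooking oil 7.95.
The ratio ordering already packs tightly: cooking oil + rice sacks + oral rehydration salts + plastic sheeting, 230 kg, 1833.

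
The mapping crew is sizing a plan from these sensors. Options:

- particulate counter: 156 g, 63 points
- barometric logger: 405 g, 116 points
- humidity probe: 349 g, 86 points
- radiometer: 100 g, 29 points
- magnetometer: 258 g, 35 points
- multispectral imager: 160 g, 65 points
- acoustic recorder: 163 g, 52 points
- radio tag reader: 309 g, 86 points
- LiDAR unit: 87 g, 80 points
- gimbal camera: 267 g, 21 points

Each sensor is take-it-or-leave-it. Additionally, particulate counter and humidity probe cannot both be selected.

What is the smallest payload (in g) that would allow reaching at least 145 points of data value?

Minimise g subject to total data value ≥ 145.
Taking multispectral imager + LiDAR unit gives 145 (≥ 145) for 247 g.
Any bundle with less than 247 g falls short of 145.

247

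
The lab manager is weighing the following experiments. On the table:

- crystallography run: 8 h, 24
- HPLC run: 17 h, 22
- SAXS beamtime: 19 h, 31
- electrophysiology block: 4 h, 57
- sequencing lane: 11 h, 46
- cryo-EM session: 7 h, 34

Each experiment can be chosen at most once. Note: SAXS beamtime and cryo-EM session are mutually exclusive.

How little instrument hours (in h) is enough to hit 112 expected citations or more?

19

Need the lightest bundle worth ≥ 112.
Taking crystallography run + electrophysiology block + cryo-EM session gives 115 (≥ 112) for 19 h.
Below 19 h the best achievable stays under 112.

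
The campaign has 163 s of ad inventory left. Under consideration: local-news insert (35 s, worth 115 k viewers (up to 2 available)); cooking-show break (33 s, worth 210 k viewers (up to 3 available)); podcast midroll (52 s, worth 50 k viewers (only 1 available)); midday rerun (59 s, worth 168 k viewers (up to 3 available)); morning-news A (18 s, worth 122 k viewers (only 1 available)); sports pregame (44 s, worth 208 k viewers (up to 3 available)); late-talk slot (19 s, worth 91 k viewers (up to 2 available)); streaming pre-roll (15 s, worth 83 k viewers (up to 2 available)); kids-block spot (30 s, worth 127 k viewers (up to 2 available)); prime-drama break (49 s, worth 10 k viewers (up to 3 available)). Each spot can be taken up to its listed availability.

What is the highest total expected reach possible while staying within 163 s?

962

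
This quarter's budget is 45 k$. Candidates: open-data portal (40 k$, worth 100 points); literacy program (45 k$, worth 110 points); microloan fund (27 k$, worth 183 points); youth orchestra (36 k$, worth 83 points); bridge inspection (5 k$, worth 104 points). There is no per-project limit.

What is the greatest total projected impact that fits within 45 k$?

By projected impact per k$: bridge inspection 20.80, microloan fund 6.78, open-data portal 2.50 lead.
Best packing: 9×bridge inspection — 45 k$, 936 total.

936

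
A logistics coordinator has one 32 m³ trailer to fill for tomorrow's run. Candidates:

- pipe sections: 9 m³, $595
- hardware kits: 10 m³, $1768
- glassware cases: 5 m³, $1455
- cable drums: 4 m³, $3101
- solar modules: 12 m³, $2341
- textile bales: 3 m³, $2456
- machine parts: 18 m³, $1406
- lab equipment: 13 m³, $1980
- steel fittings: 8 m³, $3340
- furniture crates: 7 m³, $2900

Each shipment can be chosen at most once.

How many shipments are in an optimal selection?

5

Optimal total is 13565.
For example hardware kits + cable drums + textile bales + steel fittings + furniture crates achieves it, using 32 m³.
Any selection reaching 13565 contains exactly 5 shipments.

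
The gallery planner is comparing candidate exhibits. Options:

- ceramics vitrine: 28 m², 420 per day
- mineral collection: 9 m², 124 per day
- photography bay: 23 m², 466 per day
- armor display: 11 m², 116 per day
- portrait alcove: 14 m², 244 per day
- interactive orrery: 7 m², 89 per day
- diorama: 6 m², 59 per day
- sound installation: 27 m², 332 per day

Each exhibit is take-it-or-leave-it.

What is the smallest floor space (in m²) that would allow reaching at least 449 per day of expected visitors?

23

Minimise m² subject to total expected visitors ≥ 449.
photography bay: 466 expected visitors at 23 m².
Below 23 m² the best achievable stays under 449.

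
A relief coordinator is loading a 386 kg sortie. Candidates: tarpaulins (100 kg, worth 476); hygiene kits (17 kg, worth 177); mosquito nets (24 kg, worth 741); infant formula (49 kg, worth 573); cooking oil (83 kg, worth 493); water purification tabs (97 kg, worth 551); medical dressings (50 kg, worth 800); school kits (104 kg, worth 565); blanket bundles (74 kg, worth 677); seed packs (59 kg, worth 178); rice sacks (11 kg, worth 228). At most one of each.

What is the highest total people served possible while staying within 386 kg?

Ranking by ratio (people served/kg): mosquito nets 30.88, rice sacks 20.73, medical dressings 16.00.
Greedy by ratio would take hygiene kits + mosquito nets + infant formula + cooking oil + medical dressings + blanket bundles + seed packs + rice sacks: 367 kg used, total 3867.
Dropping cooking oil frees 83 kg; slotting in water purification tabs (97 kg) lifts the total to 3925 at 381 kg.
An exhaustive check of the 2048 subsets confirms 3925.

3925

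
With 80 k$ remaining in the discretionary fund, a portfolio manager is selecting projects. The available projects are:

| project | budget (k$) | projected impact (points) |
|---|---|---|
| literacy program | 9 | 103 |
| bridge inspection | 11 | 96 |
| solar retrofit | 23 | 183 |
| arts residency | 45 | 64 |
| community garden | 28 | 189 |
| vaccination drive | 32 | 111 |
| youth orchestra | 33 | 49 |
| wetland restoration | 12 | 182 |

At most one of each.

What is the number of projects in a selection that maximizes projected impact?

4

Best achievable projected impact is 657.
literacy program + solar retrofit + community garden + wetland restoration hits 657 at 72 k$.
All optima have 4 projects.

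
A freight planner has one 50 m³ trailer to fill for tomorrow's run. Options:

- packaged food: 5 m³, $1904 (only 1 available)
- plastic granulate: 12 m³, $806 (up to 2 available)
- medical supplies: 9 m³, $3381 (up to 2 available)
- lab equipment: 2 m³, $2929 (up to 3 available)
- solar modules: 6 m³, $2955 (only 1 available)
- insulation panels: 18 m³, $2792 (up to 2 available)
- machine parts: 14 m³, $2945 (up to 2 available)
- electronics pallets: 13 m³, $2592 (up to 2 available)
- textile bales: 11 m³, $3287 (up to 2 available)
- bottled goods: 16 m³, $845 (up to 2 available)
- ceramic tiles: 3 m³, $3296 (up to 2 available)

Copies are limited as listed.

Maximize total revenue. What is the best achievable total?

Filling by ratio: packaged food + 2×medical supplies + 3×lab equipment + solar modules + 2×ceramic tiles for 27000, with 9 m³ left unused.
The 5 m³ tied up in packaged food is better spent on textile bales — total rises to 28383 (47 m³).

28383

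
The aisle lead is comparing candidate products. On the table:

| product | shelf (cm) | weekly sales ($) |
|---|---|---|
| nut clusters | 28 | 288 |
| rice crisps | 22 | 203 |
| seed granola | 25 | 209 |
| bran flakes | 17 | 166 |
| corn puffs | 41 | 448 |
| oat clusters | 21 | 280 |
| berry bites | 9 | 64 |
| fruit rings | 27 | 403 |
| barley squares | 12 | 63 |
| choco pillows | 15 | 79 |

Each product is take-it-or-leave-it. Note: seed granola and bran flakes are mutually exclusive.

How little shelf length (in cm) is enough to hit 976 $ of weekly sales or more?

85

Look for the lowest-shelf combination reaching 976.
bran flakes + corn puffs + fruit rings: 1017 weekly sales at 85 cm.
Any bundle with less than 85 cm falls short of 976.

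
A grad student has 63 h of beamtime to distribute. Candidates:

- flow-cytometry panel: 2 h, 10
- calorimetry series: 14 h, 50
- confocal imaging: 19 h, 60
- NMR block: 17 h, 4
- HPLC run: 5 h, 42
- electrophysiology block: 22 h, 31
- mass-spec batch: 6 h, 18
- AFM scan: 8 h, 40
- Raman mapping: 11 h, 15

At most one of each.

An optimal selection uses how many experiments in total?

6

Best achievable expected citations is 225.
For example calorimetry series + confocal imaging + HPLC run + mass-spec batch + AFM scan + Raman mapping achieves it, using 63 h.
Every optimal selection uses 6 experiments.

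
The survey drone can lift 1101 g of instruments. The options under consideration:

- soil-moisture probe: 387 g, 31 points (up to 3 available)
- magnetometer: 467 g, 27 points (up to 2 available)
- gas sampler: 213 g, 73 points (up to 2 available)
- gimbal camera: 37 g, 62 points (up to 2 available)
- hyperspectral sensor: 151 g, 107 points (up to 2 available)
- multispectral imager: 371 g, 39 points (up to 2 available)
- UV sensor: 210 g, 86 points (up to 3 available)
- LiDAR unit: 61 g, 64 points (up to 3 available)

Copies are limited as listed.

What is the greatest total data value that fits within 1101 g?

Best packing: 2×gimbal camera + 2×hyperspectral sensor + 2×UV sensor + 3×LiDAR unit — 979 g, 702 total.
That's the maximum — no swap from here does better than 702.

702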